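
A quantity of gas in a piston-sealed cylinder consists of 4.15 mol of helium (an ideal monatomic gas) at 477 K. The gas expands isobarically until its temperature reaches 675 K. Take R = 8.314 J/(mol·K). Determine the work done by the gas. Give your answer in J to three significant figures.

Isobaric: W = P ΔV = nR ΔT.
W = (4.15)(8.314)(675 − 477) = 6832 J.

W ≈ 6830 J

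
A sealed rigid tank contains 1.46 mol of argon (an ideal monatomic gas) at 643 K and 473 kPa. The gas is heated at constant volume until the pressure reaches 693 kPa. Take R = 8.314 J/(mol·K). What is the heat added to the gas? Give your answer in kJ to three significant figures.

Q ≈ 5.45 kJ

Constant volume ⇒ W = 0, so Q = ΔU = nCᵥΔT with Cᵥ = 3R/2 = 12.47 J/(mol·K).
At constant V, T₂/T₁ = P₂/P₁ ⇒ ΔT = T₁(P₂/P₁ − 1) = 643·(693/473 − 1) = 299.1 K.
ΔU = (1.46)(12.47)(299.1) = 5445 J.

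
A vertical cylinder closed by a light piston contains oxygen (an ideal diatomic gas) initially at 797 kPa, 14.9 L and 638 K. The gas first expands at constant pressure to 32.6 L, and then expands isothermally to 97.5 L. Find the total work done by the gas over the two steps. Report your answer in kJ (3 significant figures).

W_total ≈ 42.6 kJ

Step 1 (isobaric): W = PΔV = (797 kPa)(32.6 − 14.9 L) = 14107 J.
After step 1: P = 797 kPa, V = 32.6 L, T = 1396 K.
Step 2 (isothermal): W = P₁V₁ ln(V₂/V₁) = (25982) ln(97.5/32.6) = 28465 J.
W_total = 14107 + 28465 = 42571 J.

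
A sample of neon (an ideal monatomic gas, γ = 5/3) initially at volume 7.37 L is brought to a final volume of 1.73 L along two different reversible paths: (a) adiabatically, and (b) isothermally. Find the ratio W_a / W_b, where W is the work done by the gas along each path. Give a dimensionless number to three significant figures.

W_a / W_b ≈ 1.68

Path (a) adiabatic: W = P₁V₁(1 − (V₁/V₂)^(γ−1))/(γ−1) → W_a/(P₁V₁) = -2.442.
Path (b) isothermal: W = P₁V₁ ln(V₂/V₁) → W_b/(P₁V₁) = -1.449.
W_a / W_b = -2.442 / -1.449 = 1.685.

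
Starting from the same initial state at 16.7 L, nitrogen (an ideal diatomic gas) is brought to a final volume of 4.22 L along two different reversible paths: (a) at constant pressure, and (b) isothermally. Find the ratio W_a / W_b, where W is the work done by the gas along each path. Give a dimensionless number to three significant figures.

Path (a) isobaric: W = P₁(V₂ − V₁) → W_a/(P₁V₁) = -0.7473.
Path (b) isothermal: W = P₁V₁ ln(V₂/V₁) → W_b/(P₁V₁) = -1.376.
W_a / W_b = -0.7473 / -1.376 = 0.5433.

W_a / W_b ≈ 0.543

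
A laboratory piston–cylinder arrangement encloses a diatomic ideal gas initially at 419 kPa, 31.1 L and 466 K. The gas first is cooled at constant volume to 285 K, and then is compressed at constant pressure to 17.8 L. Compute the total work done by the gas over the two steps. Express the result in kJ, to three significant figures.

Step 1 (isochoric): W = 0 (constant volume).
After step 1: P = 256.3 kPa (V unchanged).
Step 2 (isobaric): W = PΔV = (256.3 kPa)(17.8 − 31.1 L) = -3408 J.
W_total = 0 − 3408 = -3408 J.

W_total ≈ -3.41 kJ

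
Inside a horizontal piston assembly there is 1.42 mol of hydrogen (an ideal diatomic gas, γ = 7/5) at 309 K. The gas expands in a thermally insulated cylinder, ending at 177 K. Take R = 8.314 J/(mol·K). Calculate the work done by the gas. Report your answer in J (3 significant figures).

W ≈ 3900 J

Adiabatic ⇒ Q = 0, so W_by = −ΔU = nCᵥ(T₁ − T₂).
Cᵥ = 5R/2 = 20.79 J/(mol·K).
W = (1.42)(20.79)(309 − 177) = 3896 J.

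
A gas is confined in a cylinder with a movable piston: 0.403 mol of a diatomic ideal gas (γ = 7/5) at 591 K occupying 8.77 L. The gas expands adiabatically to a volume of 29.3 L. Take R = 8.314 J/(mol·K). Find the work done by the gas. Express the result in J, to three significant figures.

W ≈ 1890 J

Adiabatic: TV^(γ−1) = const with γ = 7/5.
T₂ = T₁ (V₁/V₂)^(γ−1) = 591 × (8.77/29.3)^0.4 = 591 × 0.6172 = 364.8 K.
W_by = nCᵥ(T₁ − T₂) = (0.403)(20.79)(591 − 364.8) = 1895 J.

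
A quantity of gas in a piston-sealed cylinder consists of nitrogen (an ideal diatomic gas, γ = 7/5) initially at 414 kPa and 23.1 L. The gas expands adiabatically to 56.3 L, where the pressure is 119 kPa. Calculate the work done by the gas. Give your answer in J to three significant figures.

W ≈ 7160 J

Adiabatic: W = (P₁V₁ − P₂V₂)/(γ − 1) with γ = 7/5.
P₁V₁ = 9563 J, P₂V₂ = 6700 J.
W = (9563 − 6700) / 0.4 = 7159 J.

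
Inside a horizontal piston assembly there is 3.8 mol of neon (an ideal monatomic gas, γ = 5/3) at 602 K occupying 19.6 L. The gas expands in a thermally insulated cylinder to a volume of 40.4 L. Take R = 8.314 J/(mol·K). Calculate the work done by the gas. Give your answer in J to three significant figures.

W ≈ 10900 J

Adiabatic: TV^(γ−1) = const with γ = 5/3.
T₂ = T₁ (V₁/V₂)^(γ−1) = 602 × (19.6/40.4)^0.667 = 602 × 0.6174 = 371.7 K.
W_by = nCᵥ(T₁ − T₂) = (3.8)(12.47)(602 − 371.7) = 10914 J.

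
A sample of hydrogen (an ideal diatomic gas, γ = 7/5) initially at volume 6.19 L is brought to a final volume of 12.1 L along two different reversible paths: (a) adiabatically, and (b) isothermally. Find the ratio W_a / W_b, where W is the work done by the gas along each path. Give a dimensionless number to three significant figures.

Path (a) adiabatic: W = P₁V₁(1 − (V₁/V₂)^(γ−1))/(γ−1) → W_a/(P₁V₁) = 0.5879.
Path (b) isothermal: W = P₁V₁ ln(V₂/V₁) → W_b/(P₁V₁) = 0.6703.
W_a / W_b = 0.5879 / 0.6703 = 0.8772.

W_a / W_b ≈ 0.877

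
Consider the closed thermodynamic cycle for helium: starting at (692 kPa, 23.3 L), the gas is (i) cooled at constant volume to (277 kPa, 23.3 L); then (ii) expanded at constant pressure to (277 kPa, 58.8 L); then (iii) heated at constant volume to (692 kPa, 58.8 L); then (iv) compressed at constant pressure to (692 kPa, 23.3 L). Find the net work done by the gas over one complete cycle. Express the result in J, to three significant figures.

Constant-volume legs do no work.
W(ii) = (277)(58.8 − 23.3) = 9834 J; W(iv) = (692)(23.3 − 58.8) = -24566 J.
W_net = 9834 − 24566 = -14732 J (the counter-clockwise enclosed area).

W_net ≈ -14700 J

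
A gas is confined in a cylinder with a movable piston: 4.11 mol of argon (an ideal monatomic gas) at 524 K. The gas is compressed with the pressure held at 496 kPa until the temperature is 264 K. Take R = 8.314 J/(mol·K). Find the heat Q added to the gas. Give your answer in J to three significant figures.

Q ≈ -22200 J

Isobaric: W = nRΔT = (4.11)(8.314)(-260) = -8884 J.
ΔU = nCᵥΔT with Cᵥ = 3R/2: ΔU = (4.11)(12.47)(-260) = -13327 J.
Q = ΔU + W = -13327 − 8884 = -22211 J.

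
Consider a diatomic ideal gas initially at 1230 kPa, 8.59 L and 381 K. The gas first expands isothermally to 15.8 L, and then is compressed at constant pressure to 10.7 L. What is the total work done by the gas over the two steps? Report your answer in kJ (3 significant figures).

Step 1 (isothermal): W = P₁V₁ ln(V₂/V₁) = (10566) ln(15.8/8.59) = 6439 J.
After step 1: P = 668.7 kPa, V = 15.8 L, T = 381 K.
Step 2 (isobaric): W = PΔV = (668.7 kPa)(10.7 − 15.8 L) = -3410 J.
W_total = 6439 − 3410 = 3028 J.

W_total ≈ 3.03 kJ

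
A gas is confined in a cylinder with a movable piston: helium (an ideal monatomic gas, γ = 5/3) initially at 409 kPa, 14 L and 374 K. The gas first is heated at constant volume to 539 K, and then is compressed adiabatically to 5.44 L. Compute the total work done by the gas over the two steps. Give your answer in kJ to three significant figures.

Step 1 (isochoric): W = 0 (constant volume).
After step 1: P = 589.4 kPa (V unchanged).
Step 2 (adiabatic): W = (P₁V₁ − P₂V₂)/(γ−1) = (8252 − 15497)/0.667 = -10868 J.
W_total = 0 − 10868 = -10868 J.

W_total ≈ -10.9 kJ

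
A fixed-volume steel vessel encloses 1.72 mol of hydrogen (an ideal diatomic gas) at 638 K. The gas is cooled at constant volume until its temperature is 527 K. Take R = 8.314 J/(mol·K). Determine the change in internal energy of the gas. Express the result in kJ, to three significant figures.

Constant volume ⇒ W = 0, so Q = ΔU = nCᵥΔT with Cᵥ = 5R/2 = 20.79 J/(mol·K).
ΔU = (1.72)(20.79)(527 − 638) = -3968 J.

ΔU ≈ -3.97 kJ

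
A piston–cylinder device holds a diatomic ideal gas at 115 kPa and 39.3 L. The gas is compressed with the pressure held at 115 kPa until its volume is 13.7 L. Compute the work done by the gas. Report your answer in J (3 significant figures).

Isobaric: W = P ΔV.
W = (115 kPa)(13.7 − 39.3 L) = (115)(-25.6) = -2944 J.

W ≈ -2940 J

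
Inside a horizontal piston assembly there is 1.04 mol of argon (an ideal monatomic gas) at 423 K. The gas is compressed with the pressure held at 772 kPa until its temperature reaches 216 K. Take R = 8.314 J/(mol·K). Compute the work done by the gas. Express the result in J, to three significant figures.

Isobaric: W = P ΔV = nR ΔT.
W = (1.04)(8.314)(216 − 423) = -1790 J.

W ≈ -1790 J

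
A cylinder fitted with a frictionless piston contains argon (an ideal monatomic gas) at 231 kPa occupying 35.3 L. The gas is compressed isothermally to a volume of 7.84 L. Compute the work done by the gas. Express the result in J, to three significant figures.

Isothermal: W = nRT ln(V₂/V₁) = P₁V₁ ln(V₂/V₁).
P₁V₁ = (231 kPa)(35.3 L) = 8154 J.
W = 8154 × ln(7.84/35.3) = 8154 × -1.505
W_by_gas = -12269 J.

W ≈ -12300 J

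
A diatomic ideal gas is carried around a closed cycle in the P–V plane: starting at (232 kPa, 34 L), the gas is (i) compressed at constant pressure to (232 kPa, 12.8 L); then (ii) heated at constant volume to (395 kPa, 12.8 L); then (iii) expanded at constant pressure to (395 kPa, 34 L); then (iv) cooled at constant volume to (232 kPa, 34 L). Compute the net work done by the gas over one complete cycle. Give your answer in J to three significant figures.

Constant-volume legs do no work.
W(i) = (232)(12.8 − 34) = -4918 J; W(iii) = (395)(34 − 12.8) = 8374 J.
W_net = -4918 + 8374 = 3456 J (the clockwise enclosed area).

W_net ≈ 3460 J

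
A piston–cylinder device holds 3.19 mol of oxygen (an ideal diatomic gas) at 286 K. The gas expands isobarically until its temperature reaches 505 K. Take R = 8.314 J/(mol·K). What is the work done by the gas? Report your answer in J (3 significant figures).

Isobaric: W = P ΔV = nR ΔT.
W = (3.19)(8.314)(505 − 286) = 5808 J.

W ≈ 5810 J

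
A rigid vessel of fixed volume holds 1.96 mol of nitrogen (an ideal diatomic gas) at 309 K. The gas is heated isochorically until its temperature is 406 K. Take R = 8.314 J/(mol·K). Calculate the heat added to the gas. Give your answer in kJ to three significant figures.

Constant volume ⇒ W = 0, so Q = ΔU = nCᵥΔT with Cᵥ = 5R/2 = 20.79 J/(mol·K).
ΔU = (1.96)(20.79)(406 − 309) = 3952 J.

Q ≈ 3.95 kJ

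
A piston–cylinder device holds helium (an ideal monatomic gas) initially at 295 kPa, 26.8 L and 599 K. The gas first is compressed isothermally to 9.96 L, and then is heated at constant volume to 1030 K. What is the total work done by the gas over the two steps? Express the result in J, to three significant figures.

Step 1 (isothermal): W = P₁V₁ ln(V₂/V₁) = (7906) ln(9.96/26.8) = -7826 J.
Step 2 (isochoric): W = 0 (constant volume).
W_total = -7826 + 0 = -7826 J.

W_total ≈ -7830 J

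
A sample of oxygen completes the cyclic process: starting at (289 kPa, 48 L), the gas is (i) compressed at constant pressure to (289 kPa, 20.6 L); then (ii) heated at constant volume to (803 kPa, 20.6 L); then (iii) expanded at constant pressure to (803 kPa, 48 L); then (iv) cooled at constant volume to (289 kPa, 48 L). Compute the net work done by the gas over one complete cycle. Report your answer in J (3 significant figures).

Constant-volume legs do no work.
W(i) = (289)(20.6 − 48) = -7919 J; W(iii) = (803)(48 − 20.6) = 22002 J.
W_net = -7919 + 22002 = 14084 J (the clockwise enclosed area).

W_net ≈ 14100 J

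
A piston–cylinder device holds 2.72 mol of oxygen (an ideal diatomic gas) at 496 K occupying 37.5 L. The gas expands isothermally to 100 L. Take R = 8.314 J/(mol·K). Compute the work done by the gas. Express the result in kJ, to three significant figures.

Isothermal: W = nRT ln(V₂/V₁).
W = (2.72)(8.314)(496) × ln(100/37.5)
  = 11217 × 0.9808
W_by_gas = 11002 J.

W ≈ 11.0 kJ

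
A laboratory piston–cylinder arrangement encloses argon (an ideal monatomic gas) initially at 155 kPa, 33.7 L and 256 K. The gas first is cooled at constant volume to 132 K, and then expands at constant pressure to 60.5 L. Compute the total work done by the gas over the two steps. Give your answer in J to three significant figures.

W_total ≈ 2140 J

Step 1 (isochoric): W = 0 (constant volume).
After step 1: P = 79.92 kPa (V unchanged).
Step 2 (isobaric): W = PΔV = (79.92 kPa)(60.5 − 33.7 L) = 2142 J.
W_total = 0 + 2142 = 2142 J.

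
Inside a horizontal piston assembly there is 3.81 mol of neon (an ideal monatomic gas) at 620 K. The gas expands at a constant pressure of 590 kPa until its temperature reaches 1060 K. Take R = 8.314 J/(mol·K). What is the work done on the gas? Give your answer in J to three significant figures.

W ≈ -13900 J

Isobaric: W = P ΔV = nR ΔT.
W = (3.81)(8.314)(1060 − 620) = 13938 J.
Work on gas = −W_by = -13938 J.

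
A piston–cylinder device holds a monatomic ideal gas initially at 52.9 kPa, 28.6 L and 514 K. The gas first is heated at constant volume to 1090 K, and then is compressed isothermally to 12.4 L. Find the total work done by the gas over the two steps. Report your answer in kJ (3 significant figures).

W_total ≈ -2.68 kJ

Step 1 (isochoric): W = 0 (constant volume).
After step 1: P = 112.2 kPa (V unchanged).
Step 2 (isothermal): W = P₁V₁ ln(V₂/V₁) = (3208) ln(12.4/28.6) = -2681 J.
W_total = 0 − 2681 = -2681 J.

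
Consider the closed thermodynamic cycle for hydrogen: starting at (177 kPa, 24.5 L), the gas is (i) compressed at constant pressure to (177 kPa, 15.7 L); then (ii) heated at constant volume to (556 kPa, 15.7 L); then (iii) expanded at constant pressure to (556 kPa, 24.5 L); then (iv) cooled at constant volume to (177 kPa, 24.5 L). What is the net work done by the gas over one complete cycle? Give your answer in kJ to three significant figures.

Constant-volume legs do no work.
W(i) = (177)(15.7 − 24.5) = -1558 J; W(iii) = (556)(24.5 − 15.7) = 4893 J.
W_net = -1558 + 4893 = 3335 J (the clockwise enclosed area).

W_net ≈ 3.34 kJ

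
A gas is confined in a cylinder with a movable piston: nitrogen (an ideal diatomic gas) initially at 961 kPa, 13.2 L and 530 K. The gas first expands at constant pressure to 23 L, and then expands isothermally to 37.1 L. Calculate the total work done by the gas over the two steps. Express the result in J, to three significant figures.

W_total ≈ 20000 J

Step 1 (isobaric): W = PΔV = (961 kPa)(23 − 13.2 L) = 9418 J.
After step 1: P = 961 kPa, V = 23 L, T = 923.5 K.
Step 2 (isothermal): W = P₁V₁ ln(V₂/V₁) = (22103) ln(37.1/23) = 10568 J.
W_total = 9418 + 10568 = 19986 J.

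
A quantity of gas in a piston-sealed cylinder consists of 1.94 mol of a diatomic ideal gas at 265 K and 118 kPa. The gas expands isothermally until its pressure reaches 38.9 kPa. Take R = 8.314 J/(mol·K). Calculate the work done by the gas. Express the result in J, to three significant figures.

Isothermal process: W = nRT ln(V₂/V₁) = nRT ln(P₁/P₂).
W = (1.94)(8.314)(265) × ln(118/38.9)
  = 4274 × ln(3.033) = 4274 × 1.11
W_by_gas = 4743 J.

W ≈ 4740 J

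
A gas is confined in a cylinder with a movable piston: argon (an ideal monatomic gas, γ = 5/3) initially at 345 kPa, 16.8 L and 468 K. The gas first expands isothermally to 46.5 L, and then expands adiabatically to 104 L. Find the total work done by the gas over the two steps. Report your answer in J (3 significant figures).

Step 1 (isothermal): W = P₁V₁ ln(V₂/V₁) = (5796) ln(46.5/16.8) = 5901 J.
After step 1: P = 124.6 kPa, V = 46.5 L, T = 468 K.
Step 2 (adiabatic): W = (P₁V₁ − P₂V₂)/(γ−1) = (5796 − 3389)/0.667 = 3610 J.
W_total = 5901 + 3610 = 9511 J.

W_total ≈ 9510 J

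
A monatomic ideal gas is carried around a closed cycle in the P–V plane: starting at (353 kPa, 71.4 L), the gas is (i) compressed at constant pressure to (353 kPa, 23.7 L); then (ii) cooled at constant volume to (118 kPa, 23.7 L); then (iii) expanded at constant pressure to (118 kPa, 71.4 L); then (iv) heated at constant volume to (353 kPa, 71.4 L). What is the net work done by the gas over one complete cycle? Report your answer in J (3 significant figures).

W_net ≈ -11200 J

Constant-volume legs do no work.
W(i) = (353)(23.7 − 71.4) = -16838 J; W(iii) = (118)(71.4 − 23.7) = 5629 J.
W_net = -16838 + 5629 = -11210 J (the counter-clockwise enclosed area).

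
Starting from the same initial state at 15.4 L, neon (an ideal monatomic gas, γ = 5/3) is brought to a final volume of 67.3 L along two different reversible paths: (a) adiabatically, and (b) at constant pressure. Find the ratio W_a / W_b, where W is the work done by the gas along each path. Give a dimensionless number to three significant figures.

W_a / W_b ≈ 0.279

Path (a) adiabatic: W = P₁V₁(1 − (V₁/V₂)^(γ−1))/(γ−1) → W_a/(P₁V₁) = 0.9388.
Path (b) isobaric: W = P₁(V₂ − V₁) → W_b/(P₁V₁) = 3.37.
W_a / W_b = 0.9388 / 3.37 = 0.2786.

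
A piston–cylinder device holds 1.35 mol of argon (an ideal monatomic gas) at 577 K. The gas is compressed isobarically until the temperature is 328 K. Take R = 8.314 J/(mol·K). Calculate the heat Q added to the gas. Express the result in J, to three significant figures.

Isobaric: W = nRΔT = (1.35)(8.314)(-249) = -2795 J.
ΔU = nCᵥΔT with Cᵥ = 3R/2: ΔU = (1.35)(12.47)(-249) = -4192 J.
Q = ΔU + W = -4192 − 2795 = -6987 J.

Q ≈ -6990 J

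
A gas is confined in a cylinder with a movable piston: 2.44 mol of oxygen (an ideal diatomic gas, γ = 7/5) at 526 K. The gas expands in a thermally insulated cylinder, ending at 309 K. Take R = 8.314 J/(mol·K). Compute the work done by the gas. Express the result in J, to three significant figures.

W ≈ 11000 J

Adiabatic ⇒ Q = 0, so W_by = −ΔU = nCᵥ(T₁ − T₂).
Cᵥ = 5R/2 = 20.79 J/(mol·K).
W = (2.44)(20.79)(526 − 309) = 11005 J.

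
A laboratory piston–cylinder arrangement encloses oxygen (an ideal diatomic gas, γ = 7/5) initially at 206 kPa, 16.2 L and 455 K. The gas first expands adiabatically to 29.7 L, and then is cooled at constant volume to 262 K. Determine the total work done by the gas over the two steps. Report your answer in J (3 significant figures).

W_total ≈ 1800 J

Step 1 (adiabatic): W = (P₁V₁ − P₂V₂)/(γ−1) = (3337 − 2619)/0.4 = 1796 J.
Step 2 (isochoric): W = 0 (constant volume).
W_total = 1796 + 0 = 1796 J.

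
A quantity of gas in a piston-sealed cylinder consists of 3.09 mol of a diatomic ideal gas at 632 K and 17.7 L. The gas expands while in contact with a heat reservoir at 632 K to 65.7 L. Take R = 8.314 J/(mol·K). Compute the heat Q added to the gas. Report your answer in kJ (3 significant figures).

Q ≈ 21.3 kJ

Isothermal ⇒ ΔU = 0, so Q = W = nRT ln(V₂/V₁).
Q = (3.09)(8.314)(632) ln(65.7/17.7) = 16236 × 1.312 = 21294 J.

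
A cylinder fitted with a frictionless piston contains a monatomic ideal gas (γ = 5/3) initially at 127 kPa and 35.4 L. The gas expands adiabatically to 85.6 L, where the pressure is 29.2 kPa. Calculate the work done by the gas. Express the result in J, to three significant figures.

Adiabatic: W = (P₁V₁ − P₂V₂)/(γ − 1) with γ = 5/3.
P₁V₁ = 4496 J, P₂V₂ = 2500 J.
W = (4496 − 2500) / 0.6667 = 2994 J.

W ≈ 2990 J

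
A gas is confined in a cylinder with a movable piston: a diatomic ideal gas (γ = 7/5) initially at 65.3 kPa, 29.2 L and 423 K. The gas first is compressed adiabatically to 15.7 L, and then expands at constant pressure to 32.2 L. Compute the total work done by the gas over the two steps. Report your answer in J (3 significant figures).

Step 1 (adiabatic): W = (P₁V₁ − P₂V₂)/(γ−1) = (1907 − 2444)/0.4 = -1343 J.
After step 1: P = 155.7 kPa, V = 15.7 L, T = 542.2 K.
Step 2 (isobaric): W = PΔV = (155.7 kPa)(32.2 − 15.7 L) = 2568 J.
W_total = -1343 + 2568 = 1226 J.

W_total ≈ 1230 J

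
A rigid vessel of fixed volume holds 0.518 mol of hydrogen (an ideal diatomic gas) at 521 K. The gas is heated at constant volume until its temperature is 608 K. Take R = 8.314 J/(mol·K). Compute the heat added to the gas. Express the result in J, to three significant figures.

Q ≈ 937 J

Constant volume ⇒ W = 0, so Q = ΔU = nCᵥΔT with Cᵥ = 5R/2 = 20.79 J/(mol·K).
ΔU = (0.518)(20.79)(608 − 521) = 936.7 J.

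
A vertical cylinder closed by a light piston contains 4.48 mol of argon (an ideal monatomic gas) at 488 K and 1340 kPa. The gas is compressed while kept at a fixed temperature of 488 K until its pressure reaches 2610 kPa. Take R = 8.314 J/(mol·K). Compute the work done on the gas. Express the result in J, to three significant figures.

W ≈ 12100 J

Isothermal process: W = nRT ln(V₂/V₁) = nRT ln(P₁/P₂).
W = (4.48)(8.314)(488) × ln(1340/2610)
  = 18176 × ln(0.5134) = 18176 × -0.6667
W_by_gas = -12118 J; work on gas = −W_by = 12118 J.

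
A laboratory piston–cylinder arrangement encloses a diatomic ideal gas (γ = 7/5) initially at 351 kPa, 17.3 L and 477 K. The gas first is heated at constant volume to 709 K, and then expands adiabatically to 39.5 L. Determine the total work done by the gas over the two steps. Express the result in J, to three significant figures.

Step 1 (isochoric): W = 0 (constant volume).
After step 1: P = 521.7 kPa (V unchanged).
Step 2 (adiabatic): W = (P₁V₁ − P₂V₂)/(γ−1) = (9026 − 6487)/0.4 = 6346 J.
W_total = 0 + 6346 = 6346 J.

W_total ≈ 6350 J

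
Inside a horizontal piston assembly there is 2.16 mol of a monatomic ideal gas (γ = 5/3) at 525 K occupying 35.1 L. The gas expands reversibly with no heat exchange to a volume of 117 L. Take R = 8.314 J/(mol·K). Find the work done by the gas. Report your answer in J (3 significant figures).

W ≈ 7800 J

Adiabatic: TV^(γ−1) = const with γ = 5/3.
T₂ = T₁ (V₁/V₂)^(γ−1) = 525 × (35.1/117)^0.667 = 525 × 0.4481 = 235.3 K.
W_by = nCᵥ(T₁ − T₂) = (2.16)(12.47)(525 − 235.3) = 7804 J.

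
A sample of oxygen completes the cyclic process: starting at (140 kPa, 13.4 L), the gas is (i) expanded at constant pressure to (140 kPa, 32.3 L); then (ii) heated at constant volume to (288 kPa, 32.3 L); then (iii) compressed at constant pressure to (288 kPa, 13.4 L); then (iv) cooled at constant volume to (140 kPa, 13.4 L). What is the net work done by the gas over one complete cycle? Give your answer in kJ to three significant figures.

Constant-volume legs do no work.
W(i) = (140)(32.3 − 13.4) = 2646 J; W(iii) = (288)(13.4 − 32.3) = -5443 J.
W_net = 2646 − 5443 = -2797 J (the counter-clockwise enclosed area).

W_net ≈ -2.80 kJ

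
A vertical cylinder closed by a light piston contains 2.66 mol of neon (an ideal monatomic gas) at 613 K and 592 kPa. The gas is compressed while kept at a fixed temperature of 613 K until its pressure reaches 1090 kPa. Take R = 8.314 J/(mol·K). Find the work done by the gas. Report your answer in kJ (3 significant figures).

Isothermal process: W = nRT ln(V₂/V₁) = nRT ln(P₁/P₂).
W = (2.66)(8.314)(613) × ln(592/1090)
  = 13557 × ln(0.5431) = 13557 × -0.6104
W_by_gas = -8275 J.

W ≈ -8.28 kJ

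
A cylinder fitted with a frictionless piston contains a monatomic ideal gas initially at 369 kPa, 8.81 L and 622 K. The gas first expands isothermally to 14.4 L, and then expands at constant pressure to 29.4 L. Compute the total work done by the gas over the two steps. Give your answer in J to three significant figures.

Step 1 (isothermal): W = P₁V₁ ln(V₂/V₁) = (3251) ln(14.4/8.81) = 1597 J.
After step 1: P = 225.8 kPa, V = 14.4 L, T = 622 K.
Step 2 (isobaric): W = PΔV = (225.8 kPa)(29.4 − 14.4 L) = 3386 J.
W_total = 1597 + 3386 = 4984 J.

W_total ≈ 4980 J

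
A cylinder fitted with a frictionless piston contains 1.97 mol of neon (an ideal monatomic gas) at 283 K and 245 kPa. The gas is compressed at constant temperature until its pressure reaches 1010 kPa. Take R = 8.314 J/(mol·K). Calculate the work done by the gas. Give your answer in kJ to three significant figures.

Isothermal process: W = nRT ln(V₂/V₁) = nRT ln(P₁/P₂).
W = (1.97)(8.314)(283) × ln(245/1010)
  = 4635 × ln(0.2426) = 4635 × -1.416
W_by_gas = -6565 J.

W ≈ -6.57 kJ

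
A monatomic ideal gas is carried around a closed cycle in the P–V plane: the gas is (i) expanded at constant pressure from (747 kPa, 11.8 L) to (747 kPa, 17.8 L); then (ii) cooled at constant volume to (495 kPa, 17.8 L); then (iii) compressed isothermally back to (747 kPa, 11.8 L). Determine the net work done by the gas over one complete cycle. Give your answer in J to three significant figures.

Leg (i): W = PΔV = (747)(17.8 − 11.8) = 4482 J.
Leg (ii): W = 0.
Leg (iii): W = PᵢVᵢ ln(V_f/Vᵢ) = (8811) ln(11.8/17.8) = -3622 J.
W_net = 4482 − 3622 = 859.8 J.

W_net ≈ 860 J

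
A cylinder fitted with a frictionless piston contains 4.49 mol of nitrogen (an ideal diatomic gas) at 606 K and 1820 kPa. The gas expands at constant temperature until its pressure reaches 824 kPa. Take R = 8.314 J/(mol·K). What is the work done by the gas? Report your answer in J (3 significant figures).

W ≈ 17900 J

Isothermal process: W = nRT ln(V₂/V₁) = nRT ln(P₁/P₂).
W = (4.49)(8.314)(606) × ln(1820/824)
  = 22622 × ln(2.209) = 22622 × 0.7924
W_by_gas = 17926 J.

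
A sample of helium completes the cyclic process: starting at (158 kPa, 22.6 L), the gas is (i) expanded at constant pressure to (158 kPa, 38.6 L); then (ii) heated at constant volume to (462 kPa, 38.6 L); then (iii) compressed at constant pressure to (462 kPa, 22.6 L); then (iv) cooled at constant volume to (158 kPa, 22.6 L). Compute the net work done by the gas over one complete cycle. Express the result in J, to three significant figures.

Constant-volume legs do no work.
W(i) = (158)(38.6 − 22.6) = 2528 J; W(iii) = (462)(22.6 − 38.6) = -7392 J.
W_net = 2528 − 7392 = -4864 J (the counter-clockwise enclosed area).

W_net ≈ -4860 J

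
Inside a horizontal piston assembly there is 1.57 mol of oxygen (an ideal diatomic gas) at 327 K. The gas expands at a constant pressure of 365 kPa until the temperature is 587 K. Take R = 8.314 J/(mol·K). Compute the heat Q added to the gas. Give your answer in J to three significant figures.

Isobaric: W = nRΔT = (1.57)(8.314)(260) = 3394 J.
ΔU = nCᵥΔT with Cᵥ = 5R/2: ΔU = (1.57)(20.79)(260) = 8484 J.
Q = ΔU + W = 8484 + 3394 = 11878 J.

Q ≈ 11900 J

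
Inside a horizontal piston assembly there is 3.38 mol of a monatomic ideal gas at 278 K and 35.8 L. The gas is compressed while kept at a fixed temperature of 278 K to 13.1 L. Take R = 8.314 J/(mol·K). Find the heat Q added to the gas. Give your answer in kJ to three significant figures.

Q ≈ -7.85 kJ

Isothermal ⇒ ΔU = 0, so Q = W = nRT ln(V₂/V₁).
Q = (3.38)(8.314)(278) ln(13.1/35.8) = 7812 × -1.005 = -7854 J.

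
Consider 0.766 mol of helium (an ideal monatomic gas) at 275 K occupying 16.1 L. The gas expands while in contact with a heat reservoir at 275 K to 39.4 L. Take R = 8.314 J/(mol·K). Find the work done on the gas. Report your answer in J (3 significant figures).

Isothermal: W = nRT ln(V₂/V₁).
W = (0.766)(8.314)(275) × ln(39.4/16.1)
  = 1751 × 0.8949
W_by_gas = 1567 J; work on gas = −W_by = -1567 J.

W ≈ -1570 J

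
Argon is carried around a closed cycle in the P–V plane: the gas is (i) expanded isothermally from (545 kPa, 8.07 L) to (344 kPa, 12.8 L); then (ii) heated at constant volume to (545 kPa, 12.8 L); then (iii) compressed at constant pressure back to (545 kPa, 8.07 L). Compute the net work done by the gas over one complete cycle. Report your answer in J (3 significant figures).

Leg (i): W = PᵢVᵢ ln(V_f/Vᵢ) = (4398) ln(12.8/8.07) = 2029 J.
Leg (ii): W = 0.
Leg (iii): W = PΔV = (545)(8.07 − 12.8) = -2578 J.
W_net = 2029 − 2578 = -549 J.

W_net ≈ -549 J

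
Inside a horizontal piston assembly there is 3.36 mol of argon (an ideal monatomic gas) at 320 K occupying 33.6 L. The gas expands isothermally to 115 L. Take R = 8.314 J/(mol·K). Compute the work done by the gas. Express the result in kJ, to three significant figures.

W ≈ 11.0 kJ

Isothermal: W = nRT ln(V₂/V₁).
W = (3.36)(8.314)(320) × ln(115/33.6)
  = 8939 × 1.23
W_by_gas = 10999 J.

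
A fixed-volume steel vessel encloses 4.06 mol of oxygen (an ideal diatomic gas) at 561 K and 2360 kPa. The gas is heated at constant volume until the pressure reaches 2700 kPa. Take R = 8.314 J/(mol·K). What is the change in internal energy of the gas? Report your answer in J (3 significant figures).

Constant volume ⇒ W = 0, so Q = ΔU = nCᵥΔT with Cᵥ = 5R/2 = 20.79 J/(mol·K).
At constant V, T₂/T₁ = P₂/P₁ ⇒ ΔT = T₁(P₂/P₁ − 1) = 561·(2700/2360 − 1) = 80.82 K.
ΔU = (4.06)(20.79)(80.82) = 6820 J.

ΔU ≈ 6820 J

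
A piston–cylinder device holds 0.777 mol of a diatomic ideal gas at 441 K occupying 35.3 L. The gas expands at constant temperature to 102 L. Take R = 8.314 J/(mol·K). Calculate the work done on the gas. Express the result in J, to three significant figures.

Isothermal: W = nRT ln(V₂/V₁).
W = (0.777)(8.314)(441) × ln(102/35.3)
  = 2849 × 1.061
W_by_gas = 3023 J; work on gas = −W_by = -3023 J.

W ≈ -3020 J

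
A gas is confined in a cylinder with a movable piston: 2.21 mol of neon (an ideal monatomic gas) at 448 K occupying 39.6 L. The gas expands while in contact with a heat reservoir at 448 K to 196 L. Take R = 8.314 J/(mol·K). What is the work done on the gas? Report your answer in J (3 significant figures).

Isothermal: W = nRT ln(V₂/V₁).
W = (2.21)(8.314)(448) × ln(196/39.6)
  = 8232 × 1.599
W_by_gas = 13165 J; work on gas = −W_by = -13165 J.

W ≈ -13200 J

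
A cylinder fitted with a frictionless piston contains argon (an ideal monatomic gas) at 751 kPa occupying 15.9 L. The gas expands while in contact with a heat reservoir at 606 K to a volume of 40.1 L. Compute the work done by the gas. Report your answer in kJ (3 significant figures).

W ≈ 11.0 kJ

Isothermal: W = nRT ln(V₂/V₁) = P₁V₁ ln(V₂/V₁).
P₁V₁ = (751 kPa)(15.9 L) = 11941 J.
W = 11941 × ln(40.1/15.9) = 11941 × 0.9251
W_by_gas = 11046 J.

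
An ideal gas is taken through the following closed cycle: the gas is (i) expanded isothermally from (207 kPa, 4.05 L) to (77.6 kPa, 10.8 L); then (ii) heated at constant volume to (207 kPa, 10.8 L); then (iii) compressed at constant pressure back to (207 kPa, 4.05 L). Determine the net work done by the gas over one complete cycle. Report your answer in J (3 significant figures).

W_net ≈ -575 J

Leg (i): W = PᵢVᵢ ln(V_f/Vᵢ) = (838.3) ln(10.8/4.05) = 822.3 J.
Leg (ii): W = 0.
Leg (iii): W = PΔV = (207)(4.05 − 10.8) = -1397 J.
W_net = 822.3 − 1397 = -575 J.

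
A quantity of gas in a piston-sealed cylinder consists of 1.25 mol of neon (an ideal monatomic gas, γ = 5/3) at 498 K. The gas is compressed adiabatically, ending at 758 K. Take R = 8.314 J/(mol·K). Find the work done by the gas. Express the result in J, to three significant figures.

Adiabatic ⇒ Q = 0, so W_by = −ΔU = nCᵥ(T₁ − T₂).
Cᵥ = 3R/2 = 12.47 J/(mol·K).
W = (1.25)(12.47)(498 − 758) = -4053 J.

W ≈ -4050 J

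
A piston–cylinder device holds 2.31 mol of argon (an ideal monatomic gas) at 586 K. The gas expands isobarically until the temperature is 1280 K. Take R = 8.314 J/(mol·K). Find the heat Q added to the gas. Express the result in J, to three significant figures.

Q ≈ 33300 J

Isobaric: W = nRΔT = (2.31)(8.314)(694) = 13329 J.
ΔU = nCᵥΔT with Cᵥ = 3R/2: ΔU = (2.31)(12.47)(694) = 19993 J.
Q = ΔU + W = 19993 + 13329 = 33321 J.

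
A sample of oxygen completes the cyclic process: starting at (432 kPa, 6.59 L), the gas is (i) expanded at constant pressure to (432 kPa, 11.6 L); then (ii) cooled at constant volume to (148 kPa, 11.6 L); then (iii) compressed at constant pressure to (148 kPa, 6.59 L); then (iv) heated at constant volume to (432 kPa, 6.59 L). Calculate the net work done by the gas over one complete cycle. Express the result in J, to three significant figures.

Constant-volume legs do no work.
W(i) = (432)(11.6 − 6.59) = 2164 J; W(iii) = (148)(6.59 − 11.6) = -741.5 J.
W_net = 2164 − 741.5 = 1423 J (the clockwise enclosed area).

W_net ≈ 1420 J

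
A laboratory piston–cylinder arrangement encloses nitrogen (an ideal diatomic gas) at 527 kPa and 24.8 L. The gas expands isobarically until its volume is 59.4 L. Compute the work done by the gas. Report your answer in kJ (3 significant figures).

W ≈ 18.2 kJ

Isobaric: W = P ΔV.
W = (527 kPa)(59.4 − 24.8 L) = (527)(34.6) = 18234 J.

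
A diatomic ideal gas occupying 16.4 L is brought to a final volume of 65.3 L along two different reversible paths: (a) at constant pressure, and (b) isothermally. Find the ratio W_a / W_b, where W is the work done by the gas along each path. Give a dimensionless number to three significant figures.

Path (a) isobaric: W = P₁(V₂ − V₁) → W_a/(P₁V₁) = 2.982.
Path (b) isothermal: W = P₁V₁ ln(V₂/V₁) → W_b/(P₁V₁) = 1.382.
W_a / W_b = 2.982 / 1.382 = 2.158.

W_a / W_b ≈ 2.16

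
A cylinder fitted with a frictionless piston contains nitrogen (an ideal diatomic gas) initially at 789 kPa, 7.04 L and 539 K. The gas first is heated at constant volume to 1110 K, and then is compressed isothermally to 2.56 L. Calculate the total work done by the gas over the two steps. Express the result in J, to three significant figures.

Step 1 (isochoric): W = 0 (constant volume).
After step 1: P = 1625 kPa (V unchanged).
Step 2 (isothermal): W = P₁V₁ ln(V₂/V₁) = (11439) ln(2.56/7.04) = -11572 J.
W_total = 0 − 11572 = -11572 J.

W_total ≈ -11600 J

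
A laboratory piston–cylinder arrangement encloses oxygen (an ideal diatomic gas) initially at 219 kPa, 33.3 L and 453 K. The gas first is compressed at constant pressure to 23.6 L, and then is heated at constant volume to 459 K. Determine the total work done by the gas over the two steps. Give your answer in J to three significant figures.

Step 1 (isobaric): W = PΔV = (219 kPa)(23.6 − 33.3 L) = -2124 J.
Step 2 (isochoric): W = 0 (constant volume).
W_total = -2124 + 0 = -2124 J.

W_total ≈ -2120 J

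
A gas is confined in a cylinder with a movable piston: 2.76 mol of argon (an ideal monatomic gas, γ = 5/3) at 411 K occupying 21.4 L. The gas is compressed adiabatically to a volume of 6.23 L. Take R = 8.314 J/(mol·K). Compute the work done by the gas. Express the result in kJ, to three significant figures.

Adiabatic: TV^(γ−1) = const with γ = 5/3.
T₂ = T₁ (V₁/V₂)^(γ−1) = 411 × (21.4/6.23)^0.667 = 411 × 2.277 = 935.7 K.
W_by = nCᵥ(T₁ − T₂) = (2.76)(12.47)(411 − 935.7) = -18059 J.

W ≈ -18.1 kJ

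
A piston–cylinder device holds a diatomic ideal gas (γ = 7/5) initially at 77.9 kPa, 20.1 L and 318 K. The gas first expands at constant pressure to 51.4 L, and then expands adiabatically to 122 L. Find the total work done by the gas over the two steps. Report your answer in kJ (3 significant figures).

Step 1 (isobaric): W = PΔV = (77.9 kPa)(51.4 − 20.1 L) = 2438 J.
After step 1: P = 77.9 kPa, V = 51.4 L, T = 813.2 K.
Step 2 (adiabatic): W = (P₁V₁ − P₂V₂)/(γ−1) = (4004 − 2834)/0.4 = 2926 J.
W_total = 2438 + 2926 = 5364 J.

W_total ≈ 5.36 kJ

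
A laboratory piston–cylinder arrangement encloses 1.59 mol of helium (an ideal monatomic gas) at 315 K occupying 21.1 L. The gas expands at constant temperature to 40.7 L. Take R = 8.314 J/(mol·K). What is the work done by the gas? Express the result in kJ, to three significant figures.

W ≈ 2.74 kJ

Isothermal: W = nRT ln(V₂/V₁).
W = (1.59)(8.314)(315) × ln(40.7/21.1)
  = 4164 × 0.657
W_by_gas = 2736 J.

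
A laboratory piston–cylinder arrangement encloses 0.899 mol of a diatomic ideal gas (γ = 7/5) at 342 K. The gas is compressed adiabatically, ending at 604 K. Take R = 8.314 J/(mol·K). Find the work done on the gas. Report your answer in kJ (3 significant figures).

Adiabatic ⇒ Q = 0, so W_by = −ΔU = nCᵥ(T₁ − T₂).
Cᵥ = 5R/2 = 20.79 J/(mol·K).
W = (0.899)(20.79)(342 − 604) = -4896 J.
Work on gas = −W_by = 4896 J.

W ≈ 4.90 kJ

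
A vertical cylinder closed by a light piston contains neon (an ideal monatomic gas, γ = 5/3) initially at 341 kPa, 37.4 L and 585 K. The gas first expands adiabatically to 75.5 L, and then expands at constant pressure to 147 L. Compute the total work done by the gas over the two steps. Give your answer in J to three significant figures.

W_total ≈ 14700 J

Step 1 (adiabatic): W = (P₁V₁ − P₂V₂)/(γ−1) = (12753 − 7984)/0.667 = 7153 J.
After step 1: P = 105.8 kPa, V = 75.5 L, T = 366.2 K.
Step 2 (isobaric): W = PΔV = (105.8 kPa)(147 − 75.5 L) = 7561 J.
W_total = 7153 + 7561 = 14715 J.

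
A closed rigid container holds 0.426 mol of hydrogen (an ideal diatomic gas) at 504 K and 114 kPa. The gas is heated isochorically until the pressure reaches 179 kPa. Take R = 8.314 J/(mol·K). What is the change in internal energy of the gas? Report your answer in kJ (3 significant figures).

ΔU ≈ 2.54 kJ

Constant volume ⇒ W = 0, so Q = ΔU = nCᵥΔT with Cᵥ = 5R/2 = 20.79 J/(mol·K).
At constant V, T₂/T₁ = P₂/P₁ ⇒ ΔT = T₁(P₂/P₁ − 1) = 504·(179/114 − 1) = 287.4 K.
ΔU = (0.426)(20.79)(287.4) = 2544 J.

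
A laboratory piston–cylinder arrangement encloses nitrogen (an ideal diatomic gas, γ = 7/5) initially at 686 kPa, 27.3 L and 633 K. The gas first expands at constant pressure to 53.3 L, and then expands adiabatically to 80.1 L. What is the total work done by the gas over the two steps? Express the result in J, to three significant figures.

W_total ≈ 31600 J

Step 1 (isobaric): W = PΔV = (686 kPa)(53.3 − 27.3 L) = 17836 J.
After step 1: P = 686 kPa, V = 53.3 L, T = 1236 K.
Step 2 (adiabatic): W = (P₁V₁ − P₂V₂)/(γ−1) = (36564 − 31066)/0.4 = 13744 J.
W_total = 17836 + 13744 = 31580 J.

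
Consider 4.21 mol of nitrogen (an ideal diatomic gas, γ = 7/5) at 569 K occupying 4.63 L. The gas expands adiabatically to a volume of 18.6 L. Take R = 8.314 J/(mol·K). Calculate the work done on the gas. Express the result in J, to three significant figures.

W ≈ -21200 J

Adiabatic: TV^(γ−1) = const with γ = 7/5.
T₂ = T₁ (V₁/V₂)^(γ−1) = 569 × (4.63/18.6)^0.4 = 569 × 0.5734 = 326.2 K.
W_by = nCᵥ(T₁ − T₂) = (4.21)(20.79)(569 − 326.2) = 21243 J.
Work on gas = −W_by = -21243 J.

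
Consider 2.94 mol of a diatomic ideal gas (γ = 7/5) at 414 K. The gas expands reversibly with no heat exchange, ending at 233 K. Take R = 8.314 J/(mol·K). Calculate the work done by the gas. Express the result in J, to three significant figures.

Adiabatic ⇒ Q = 0, so W_by = −ΔU = nCᵥ(T₁ − T₂).
Cᵥ = 5R/2 = 20.79 J/(mol·K).
W = (2.94)(20.79)(414 − 233) = 11061 J.

W ≈ 11100 J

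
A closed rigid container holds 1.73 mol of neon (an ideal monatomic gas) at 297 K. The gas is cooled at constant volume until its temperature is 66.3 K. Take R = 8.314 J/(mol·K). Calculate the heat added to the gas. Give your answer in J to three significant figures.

Constant volume ⇒ W = 0, so Q = ΔU = nCᵥΔT with Cᵥ = 3R/2 = 12.47 J/(mol·K).
ΔU = (1.73)(12.47)(66.3 − 297) = -4977 J.

Q ≈ -4980 J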